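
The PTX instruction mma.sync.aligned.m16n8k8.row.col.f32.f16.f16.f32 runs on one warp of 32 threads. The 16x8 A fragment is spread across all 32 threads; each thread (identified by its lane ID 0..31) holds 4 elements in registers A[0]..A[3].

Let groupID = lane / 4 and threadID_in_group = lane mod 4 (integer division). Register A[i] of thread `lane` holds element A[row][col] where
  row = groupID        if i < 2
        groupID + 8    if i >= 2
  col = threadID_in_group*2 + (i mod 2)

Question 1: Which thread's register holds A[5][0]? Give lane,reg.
20,0

r=5⇒gr=5,Rb=0  c=0⇒th=0,odd=0
L=5*4+0=20  i=0*2+0=0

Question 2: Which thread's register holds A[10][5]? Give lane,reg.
r=10->g=2,rb=1  c=5->t=2,b0=1
L=2*4+2=10  i=1*2+1=3

10,3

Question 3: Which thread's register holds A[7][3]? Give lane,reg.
29,1

r=7⇒gr=7,Rb=0  c=3⇒th=1,odd=1
L=7*4+1=29  i=0*2+1=1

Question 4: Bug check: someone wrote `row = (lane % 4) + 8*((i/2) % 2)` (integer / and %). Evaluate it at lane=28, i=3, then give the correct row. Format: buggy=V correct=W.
buggy=8 correct=15

`(lane % 4) + 8*((i/2) % 2)`[28,3]→8
lane 28: G=7 (28/4), T=0 (28%4)
i=3: r=7+8=15, c=0*2+1=1
row: 8 vs 15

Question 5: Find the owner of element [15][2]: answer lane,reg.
r:15=>grp=7,rB=1  c:2=>tig=1,lo=0
L=7*4+1=29  i=1*2+0=2

29,2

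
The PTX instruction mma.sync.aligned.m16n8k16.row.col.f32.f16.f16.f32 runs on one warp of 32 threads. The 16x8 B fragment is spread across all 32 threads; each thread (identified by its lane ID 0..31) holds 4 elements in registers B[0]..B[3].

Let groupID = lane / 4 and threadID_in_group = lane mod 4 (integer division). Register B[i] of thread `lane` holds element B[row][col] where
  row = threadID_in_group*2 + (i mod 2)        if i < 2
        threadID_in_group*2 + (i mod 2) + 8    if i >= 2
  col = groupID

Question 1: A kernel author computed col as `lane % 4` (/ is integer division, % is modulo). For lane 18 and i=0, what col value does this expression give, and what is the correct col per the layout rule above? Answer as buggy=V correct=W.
`lane % 4`[18,0]⇒2
18: gr=4,th=2
[0] (2*2+0+0,4) = (4,4)
col: 2 vs 4

buggy=2 correct=4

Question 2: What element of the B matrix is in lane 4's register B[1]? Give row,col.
1,1

L=4⇒gr=4>>2=1, th=4&3=0
[1]⇒row 0·2+1+0=1  col gr=1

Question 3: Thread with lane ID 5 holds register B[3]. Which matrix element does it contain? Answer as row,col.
5: grp=1,tig=1
[3] (1*2+1+8,1) = (11,1)

11,1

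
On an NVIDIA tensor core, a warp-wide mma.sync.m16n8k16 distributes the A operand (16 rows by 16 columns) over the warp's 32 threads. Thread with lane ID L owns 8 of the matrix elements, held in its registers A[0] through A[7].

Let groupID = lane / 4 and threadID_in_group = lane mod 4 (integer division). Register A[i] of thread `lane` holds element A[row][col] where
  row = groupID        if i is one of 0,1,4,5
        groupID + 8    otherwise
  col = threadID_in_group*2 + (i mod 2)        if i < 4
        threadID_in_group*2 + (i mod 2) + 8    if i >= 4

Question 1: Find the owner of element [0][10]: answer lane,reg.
1,4

r: 0->gid=0,r8=0  c: 10->c8=1,tid=1,i&1=0
L=0*4+1=1  i=1*4+0*2+0=4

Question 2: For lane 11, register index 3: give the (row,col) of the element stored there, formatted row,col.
L=11=>grp=11>>2=2, tig=11&3=3
[3]=>row 2+8=10  col 3·2+1+0=7

10,7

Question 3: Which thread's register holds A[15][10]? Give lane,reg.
r=15->g=7,rb=1  c=10->cb=1,t=1,b0=0
L=7*4+1=29  i=1*4+1*2+0=6

29,6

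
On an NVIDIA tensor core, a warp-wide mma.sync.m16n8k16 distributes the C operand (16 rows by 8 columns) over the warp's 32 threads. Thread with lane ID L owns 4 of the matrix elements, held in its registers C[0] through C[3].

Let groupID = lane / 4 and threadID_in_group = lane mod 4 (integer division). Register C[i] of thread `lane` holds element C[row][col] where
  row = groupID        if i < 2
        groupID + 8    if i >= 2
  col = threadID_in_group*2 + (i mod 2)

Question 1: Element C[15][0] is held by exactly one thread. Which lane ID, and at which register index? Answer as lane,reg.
28,2

r: 15->gid=7,r8=1  c: 0->tid=0,i&1=0
L=7*4+0=28  i=1*2+0=2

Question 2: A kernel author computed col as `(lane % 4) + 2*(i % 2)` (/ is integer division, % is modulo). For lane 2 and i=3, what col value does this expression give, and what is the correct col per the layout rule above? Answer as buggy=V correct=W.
buggy=4 correct=5

`(lane % 4) + 2*(i % 2)`[2,3]->4
lane 2: g=0 (2/4), t=2 (2%4)
i=3: r=0+8=8, c=2*2+1=5
col: 4 vs 5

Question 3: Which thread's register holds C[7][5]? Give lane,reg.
r=7→G=7,rhi=0  c=5→T=2,p=1
L=7*4+2=30  i=0*2+1=1

30,1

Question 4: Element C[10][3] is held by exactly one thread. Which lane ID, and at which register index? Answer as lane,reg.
9,3

r: 10->gid=2,r8=1  c: 3->tid=1,i&1=1
L=2*4+1=9  i=1*2+1=3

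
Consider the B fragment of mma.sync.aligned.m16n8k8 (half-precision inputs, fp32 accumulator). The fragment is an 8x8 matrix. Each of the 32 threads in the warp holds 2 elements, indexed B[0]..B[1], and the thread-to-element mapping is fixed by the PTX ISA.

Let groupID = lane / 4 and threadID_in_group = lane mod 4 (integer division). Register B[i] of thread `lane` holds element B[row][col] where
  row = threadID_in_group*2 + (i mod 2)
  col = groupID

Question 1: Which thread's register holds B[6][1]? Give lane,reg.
7,0

c=1->g=1  r=6->t=3,b0=0
L=1*4+3=7  i=0=0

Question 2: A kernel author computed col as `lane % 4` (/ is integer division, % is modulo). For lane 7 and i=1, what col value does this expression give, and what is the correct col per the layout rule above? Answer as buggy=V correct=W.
buggy=3 correct=1

`lane % 4`[7,1]=>3
lane 7: grp=1 (7/4), tig=3 (7%4)
i=1: r=3*2+1=7, c=grp=1
col: 3 vs 1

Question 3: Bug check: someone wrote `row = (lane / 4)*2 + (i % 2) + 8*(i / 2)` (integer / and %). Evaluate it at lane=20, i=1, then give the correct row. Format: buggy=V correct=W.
`(lane / 4)*2 + (i % 2) + 8*(i / 2)`[20,1]->11
L=20->gid=20>>2=5, tid=20&3=0
[1]->row 0·2+1=1  col gid=5
row: 11 vs 1

buggy=11 correct=1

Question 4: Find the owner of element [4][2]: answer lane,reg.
10,0

c: 2->gid=2  r: 4->tid=2,i&1=0
L=2*4+2=10  i=0=0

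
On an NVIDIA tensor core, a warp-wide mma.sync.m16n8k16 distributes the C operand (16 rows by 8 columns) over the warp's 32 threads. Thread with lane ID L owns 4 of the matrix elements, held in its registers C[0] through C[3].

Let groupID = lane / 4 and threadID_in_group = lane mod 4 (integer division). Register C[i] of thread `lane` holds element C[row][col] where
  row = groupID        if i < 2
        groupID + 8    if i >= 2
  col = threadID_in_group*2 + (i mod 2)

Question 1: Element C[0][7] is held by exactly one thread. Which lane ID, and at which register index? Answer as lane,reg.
r=0->g=0,rb=0  c=7->t=3,b0=1
L=0*4+3=3  i=0*2+1=1

3,1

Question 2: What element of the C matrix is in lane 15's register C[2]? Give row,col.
11,6

lane 15: gr=3 (15/4), th=3 (15%4)
i=2: r=3+8=11, c=3*2+0=6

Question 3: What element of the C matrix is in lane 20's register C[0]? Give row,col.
5,0

L=20=>grp=20>>2=5, tig=20&3=0
[0]=>row 5+0=5  col 0·2+0=0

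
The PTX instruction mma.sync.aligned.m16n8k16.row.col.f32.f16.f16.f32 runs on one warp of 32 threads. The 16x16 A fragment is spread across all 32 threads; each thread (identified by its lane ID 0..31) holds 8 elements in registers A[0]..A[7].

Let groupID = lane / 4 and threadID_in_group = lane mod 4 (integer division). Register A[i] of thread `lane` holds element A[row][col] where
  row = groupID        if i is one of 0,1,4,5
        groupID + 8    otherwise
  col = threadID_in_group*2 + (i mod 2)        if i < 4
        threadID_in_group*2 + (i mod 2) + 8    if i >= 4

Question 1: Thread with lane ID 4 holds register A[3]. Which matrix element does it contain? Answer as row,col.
lane 4→4/4=1, 4 mod 4=0
i=3  r:1+8→9  c:2·0+1+0→1

9,1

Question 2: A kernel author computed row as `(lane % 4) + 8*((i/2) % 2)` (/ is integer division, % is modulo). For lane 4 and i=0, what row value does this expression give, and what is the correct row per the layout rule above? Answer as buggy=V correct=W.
buggy=0 correct=1

`(lane % 4) + 8*((i/2) % 2)`[4,0]->0
lane 4->4/4=1, 4 mod 4=0
i=0  r:1+0->1  c:2·0+0+0->0
row: 0 vs 1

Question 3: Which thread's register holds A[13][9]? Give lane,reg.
r=13→G=5,rhi=1  c=9→chi=1,T=0,p=1
L=5*4+0=20  i=1*4+1*2+1=7

20,7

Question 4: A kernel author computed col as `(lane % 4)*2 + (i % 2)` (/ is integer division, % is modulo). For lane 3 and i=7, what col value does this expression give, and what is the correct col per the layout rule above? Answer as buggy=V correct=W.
buggy=7 correct=15

`(lane % 4)*2 + (i % 2)`[3,7]→7
lane 3→3/4=0, 3 mod 4=3
i=7  r:0+8→8  c:2·3+1+8→15
col: 7 vs 15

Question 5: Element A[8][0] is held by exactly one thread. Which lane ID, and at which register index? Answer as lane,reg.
r=8⇒gr=0,Rb=1  c=0⇒Cb=0,th=0,odd=0
L=0*4+0=0  i=0*4+1*2+0=2

0,2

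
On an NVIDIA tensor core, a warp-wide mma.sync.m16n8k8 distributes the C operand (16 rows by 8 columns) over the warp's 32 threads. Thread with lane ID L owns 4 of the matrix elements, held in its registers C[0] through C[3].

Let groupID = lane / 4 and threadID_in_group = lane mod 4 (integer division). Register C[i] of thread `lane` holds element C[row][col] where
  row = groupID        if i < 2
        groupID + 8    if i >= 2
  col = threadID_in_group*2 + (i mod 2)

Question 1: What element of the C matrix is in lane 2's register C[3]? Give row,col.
8,5

lane 2->2/4=0, 2 mod 4=2
i=3  r:0+8->8  c:2·2+1->5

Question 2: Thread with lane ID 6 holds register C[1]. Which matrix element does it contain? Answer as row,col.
6: g=1,t=2
[1] (1+0,2*2+1) = (1,5)

1,5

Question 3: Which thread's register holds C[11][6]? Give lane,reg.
r=11⇒gr=3,Rb=1  c=6⇒th=3,odd=0
L=3*4+3=15  i=1*2+0=2

15,2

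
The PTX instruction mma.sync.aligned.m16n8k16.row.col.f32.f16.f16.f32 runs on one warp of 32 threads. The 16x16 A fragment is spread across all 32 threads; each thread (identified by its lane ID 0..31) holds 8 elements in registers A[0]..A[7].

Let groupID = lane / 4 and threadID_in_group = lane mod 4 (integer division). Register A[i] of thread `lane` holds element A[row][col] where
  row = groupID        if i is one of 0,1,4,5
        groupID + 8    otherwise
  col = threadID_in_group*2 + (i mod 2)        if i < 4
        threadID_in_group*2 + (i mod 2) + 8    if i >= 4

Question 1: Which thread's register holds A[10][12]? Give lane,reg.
r: 10->gid=2,r8=1  c: 12->c8=1,tid=2,i&1=0
L=2*4+2=10  i=1*4+1*2+0=6

10,6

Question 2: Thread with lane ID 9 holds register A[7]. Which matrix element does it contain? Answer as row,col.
lane 9: gid=2 (9/4), tid=1 (9%4)
i=7: r=2+8=10, c=1*2+1+8=11

10,11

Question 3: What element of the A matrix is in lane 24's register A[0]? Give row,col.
lane 24⇒24/4=6, 24 mod 4=0
i=0  r:6+0⇒6  c:2·0+0+0⇒0

6,0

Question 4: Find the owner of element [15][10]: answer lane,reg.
29,6

r:15=>grp=7,rB=1  c:10=>cB=1,tig=1,lo=0
L=7*4+1=29  i=1*4+1*2+0=6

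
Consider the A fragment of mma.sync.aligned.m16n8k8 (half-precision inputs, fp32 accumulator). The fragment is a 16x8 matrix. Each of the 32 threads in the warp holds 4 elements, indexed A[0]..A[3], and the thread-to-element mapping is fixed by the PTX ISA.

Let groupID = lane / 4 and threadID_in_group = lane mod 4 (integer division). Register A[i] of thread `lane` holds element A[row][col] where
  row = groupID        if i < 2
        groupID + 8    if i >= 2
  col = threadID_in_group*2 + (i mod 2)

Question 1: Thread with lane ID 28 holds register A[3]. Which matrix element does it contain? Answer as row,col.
15,1

lane 28=>28/4=7, 28 mod 4=0
i=3  r:7+8=>15  c:2·0+1=>1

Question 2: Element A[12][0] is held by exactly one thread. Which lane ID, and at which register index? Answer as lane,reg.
r=12→G=4,rhi=1  c=0→T=0,p=0
L=4*4+0=16  i=1*2+0=2

16,2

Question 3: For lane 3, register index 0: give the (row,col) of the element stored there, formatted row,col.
0,6

L=3→G=3>>2=0, T=3&3=3
[0]→row 0+0=0  col 3·2+0=6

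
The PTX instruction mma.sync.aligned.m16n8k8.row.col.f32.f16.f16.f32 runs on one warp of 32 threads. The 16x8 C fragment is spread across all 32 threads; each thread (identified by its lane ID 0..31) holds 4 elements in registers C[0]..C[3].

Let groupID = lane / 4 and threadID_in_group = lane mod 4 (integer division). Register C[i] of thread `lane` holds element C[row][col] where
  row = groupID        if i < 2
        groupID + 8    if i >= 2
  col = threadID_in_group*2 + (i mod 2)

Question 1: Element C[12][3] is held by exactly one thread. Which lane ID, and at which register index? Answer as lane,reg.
r=12⇒gr=4,Rb=1  c=3⇒th=1,odd=1
L=4*4+1=17  i=1*2+1=3

17,3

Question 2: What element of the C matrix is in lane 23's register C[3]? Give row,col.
13,7

L=23⇒gr=23>>2=5, th=23&3=3
[3]⇒row 5+8=13  col 3·2+1=7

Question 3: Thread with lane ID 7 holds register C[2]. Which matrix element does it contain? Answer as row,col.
lane 7⇒7/4=1, 7 mod 4=3
i=2  r:1+8⇒9  c:2·3+0⇒6

9,6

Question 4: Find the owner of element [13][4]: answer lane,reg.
22,2

r=13→G=5,rhi=1  c=4→T=2,p=0
L=5*4+2=22  i=1*2+0=2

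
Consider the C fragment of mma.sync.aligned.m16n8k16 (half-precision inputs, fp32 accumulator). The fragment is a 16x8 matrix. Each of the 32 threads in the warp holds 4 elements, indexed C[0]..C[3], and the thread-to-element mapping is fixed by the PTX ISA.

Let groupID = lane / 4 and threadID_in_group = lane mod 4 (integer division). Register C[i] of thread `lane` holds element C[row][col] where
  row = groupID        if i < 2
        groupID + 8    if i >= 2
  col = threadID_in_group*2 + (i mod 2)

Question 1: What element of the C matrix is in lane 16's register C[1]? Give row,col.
4,1

lane 16->16/4=4, 16 mod 4=0
i=1  r:4+0->4  c:2·0+1->1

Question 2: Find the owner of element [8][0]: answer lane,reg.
r=8⇒gr=0,Rb=1  c=0⇒th=0,odd=0
L=0*4+0=0  i=1*2+0=2

0,2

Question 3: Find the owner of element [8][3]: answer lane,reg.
1,3

r: 8->gid=0,r8=1  c: 3->tid=1,i&1=1
L=0*4+1=1  i=1*2+1=3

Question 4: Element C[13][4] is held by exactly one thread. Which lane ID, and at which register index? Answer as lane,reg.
22,2

r: 13->gid=5,r8=1  c: 4->tid=2,i&1=0
L=5*4+2=22  i=1*2+0=2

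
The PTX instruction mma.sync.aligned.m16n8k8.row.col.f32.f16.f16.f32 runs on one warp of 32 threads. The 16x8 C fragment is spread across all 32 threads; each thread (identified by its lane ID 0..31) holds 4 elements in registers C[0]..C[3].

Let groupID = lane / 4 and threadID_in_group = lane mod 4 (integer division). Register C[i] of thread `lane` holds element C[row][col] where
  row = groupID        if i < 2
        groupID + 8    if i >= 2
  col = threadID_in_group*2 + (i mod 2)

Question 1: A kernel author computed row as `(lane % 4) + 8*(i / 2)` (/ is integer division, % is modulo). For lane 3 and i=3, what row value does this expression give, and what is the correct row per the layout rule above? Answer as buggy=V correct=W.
buggy=11 correct=8

`(lane % 4) + 8*(i / 2)`[3,3]=>11
lane 3: grp=0 (3/4), tig=3 (3%4)
i=3: r=0+8=8, c=3*2+1=7
row: 11 vs 8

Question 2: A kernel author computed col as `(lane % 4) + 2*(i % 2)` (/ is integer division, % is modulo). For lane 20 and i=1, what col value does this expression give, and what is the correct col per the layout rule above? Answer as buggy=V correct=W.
`(lane % 4) + 2*(i % 2)`[20,1]->2
lane 20: g=5 (20/4), t=0 (20%4)
i=1: r=5+0=5, c=0*2+1=1
col: 2 vs 1

buggy=2 correct=1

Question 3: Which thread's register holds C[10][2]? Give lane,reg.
r=10->g=2,rb=1  c=2->t=1,b0=0
L=2*4+1=9  i=1*2+0=2

9,2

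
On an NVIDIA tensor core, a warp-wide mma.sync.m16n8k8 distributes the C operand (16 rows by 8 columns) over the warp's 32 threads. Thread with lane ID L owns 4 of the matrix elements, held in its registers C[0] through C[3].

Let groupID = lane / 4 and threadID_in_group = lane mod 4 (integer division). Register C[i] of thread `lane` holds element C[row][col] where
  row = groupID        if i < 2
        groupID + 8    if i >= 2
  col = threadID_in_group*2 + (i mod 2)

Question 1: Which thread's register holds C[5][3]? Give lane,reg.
21,1

r=5->g=5,rb=0  c=3->t=1,b0=1
L=5*4+1=21  i=0*2+1=1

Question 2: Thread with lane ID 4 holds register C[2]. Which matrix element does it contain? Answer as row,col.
9,0

lane 4: g=1 (4/4), t=0 (4%4)
i=2: r=1+8=9, c=0*2+0=0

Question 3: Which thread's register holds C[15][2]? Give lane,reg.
r=15->g=7,rb=1  c=2->t=1,b0=0
L=7*4+1=29  i=1*2+0=2

29,2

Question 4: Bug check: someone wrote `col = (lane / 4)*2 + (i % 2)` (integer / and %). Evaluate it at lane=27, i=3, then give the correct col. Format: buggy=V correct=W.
buggy=13 correct=7

`(lane / 4)*2 + (i % 2)`[27,3]=>13
lane 27=>27/4=6, 27 mod 4=3
i=3  r:6+8=>14  c:2·3+1=>7
col: 13 vs 7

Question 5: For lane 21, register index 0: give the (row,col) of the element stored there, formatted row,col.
lane 21: gr=5 (21/4), th=1 (21%4)
i=0: r=5+0=5, c=1*2+0=2

5,2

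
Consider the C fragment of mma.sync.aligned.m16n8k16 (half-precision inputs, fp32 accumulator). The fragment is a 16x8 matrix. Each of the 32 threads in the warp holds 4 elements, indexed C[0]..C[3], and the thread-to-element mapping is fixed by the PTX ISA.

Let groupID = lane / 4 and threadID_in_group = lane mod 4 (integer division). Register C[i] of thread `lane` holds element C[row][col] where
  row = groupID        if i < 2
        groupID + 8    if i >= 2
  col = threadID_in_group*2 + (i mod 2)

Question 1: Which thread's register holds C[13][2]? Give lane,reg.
21,2

r=13->g=5,rb=1  c=2->t=1,b0=0
L=5*4+1=21  i=1*2+0=2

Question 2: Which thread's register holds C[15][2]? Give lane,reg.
29,2

r=15->g=7,rb=1  c=2->t=1,b0=0
L=7*4+1=29  i=1*2+0=2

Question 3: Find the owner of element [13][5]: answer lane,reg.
22,3

r=13⇒gr=5,Rb=1  c=5⇒th=2,odd=1
L=5*4+2=22  i=1*2+1=3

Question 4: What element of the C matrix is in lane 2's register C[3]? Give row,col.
2: g=0,t=2
[3] (0+8,2*2+1) = (8,5)

8,5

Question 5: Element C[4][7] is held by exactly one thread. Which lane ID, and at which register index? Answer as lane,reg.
19,1

r: 4->gid=4,r8=0  c: 7->tid=3,i&1=1
L=4*4+3=19  i=0*2+1=1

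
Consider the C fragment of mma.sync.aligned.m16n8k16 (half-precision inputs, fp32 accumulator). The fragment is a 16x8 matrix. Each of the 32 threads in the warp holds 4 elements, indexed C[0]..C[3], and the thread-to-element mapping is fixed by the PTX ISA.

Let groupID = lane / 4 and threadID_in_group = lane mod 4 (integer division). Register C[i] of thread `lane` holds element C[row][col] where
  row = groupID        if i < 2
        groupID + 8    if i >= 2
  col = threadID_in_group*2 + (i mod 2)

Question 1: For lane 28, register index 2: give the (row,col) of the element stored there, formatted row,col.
L=28->g=28>>2=7, t=28&3=0
[2]->row 7+8=15  col 0·2+0=0

15,0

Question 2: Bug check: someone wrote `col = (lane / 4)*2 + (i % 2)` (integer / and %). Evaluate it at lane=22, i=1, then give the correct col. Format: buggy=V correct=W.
buggy=11 correct=5

`(lane / 4)*2 + (i % 2)`[22,1]⇒11
lane 22⇒22/4=5, 22 mod 4=2
i=1  r:5+0⇒5  c:2·2+1⇒5
col: 11 vs 5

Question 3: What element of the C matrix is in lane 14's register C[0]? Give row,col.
3,4

lane 14->14/4=3, 14 mod 4=2
i=0  r:3+0->3  c:2·2+0->4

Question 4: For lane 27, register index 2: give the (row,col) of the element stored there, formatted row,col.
14,6

lane 27: gid=6 (27/4), tid=3 (27%4)
i=2: r=6+8=14, c=3*2+0=6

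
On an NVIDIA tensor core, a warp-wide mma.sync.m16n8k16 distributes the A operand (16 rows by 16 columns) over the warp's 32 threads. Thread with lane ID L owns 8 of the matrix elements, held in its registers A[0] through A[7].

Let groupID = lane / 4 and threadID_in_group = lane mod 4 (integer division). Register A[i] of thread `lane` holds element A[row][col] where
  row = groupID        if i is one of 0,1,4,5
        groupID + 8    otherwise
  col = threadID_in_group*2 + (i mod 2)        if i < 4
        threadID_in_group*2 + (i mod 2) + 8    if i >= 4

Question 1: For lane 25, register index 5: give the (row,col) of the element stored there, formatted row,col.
6,11

lane 25: G=6 (25/4), T=1 (25%4)
i=5: r=6+0=6, c=1*2+1+8=11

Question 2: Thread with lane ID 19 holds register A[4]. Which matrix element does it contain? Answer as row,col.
4,14

lane 19: gr=4 (19/4), th=3 (19%4)
i=4: r=4+0=4, c=3*2+0+8=14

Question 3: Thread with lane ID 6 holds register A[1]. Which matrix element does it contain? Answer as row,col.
1,5

L=6->g=6>>2=1, t=6&3=2
[1]->row 1+0=1  col 2·2+1+0=5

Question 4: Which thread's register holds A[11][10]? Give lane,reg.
13,6

r=11->g=3,rb=1  c=10->cb=1,t=1,b0=0
L=3*4+1=13  i=1*4+1*2+0=6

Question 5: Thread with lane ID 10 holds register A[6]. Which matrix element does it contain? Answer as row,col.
L=10->gid=10>>2=2, tid=10&3=2
[6]->row 2+8=10  col 2·2+0+8=12

10,12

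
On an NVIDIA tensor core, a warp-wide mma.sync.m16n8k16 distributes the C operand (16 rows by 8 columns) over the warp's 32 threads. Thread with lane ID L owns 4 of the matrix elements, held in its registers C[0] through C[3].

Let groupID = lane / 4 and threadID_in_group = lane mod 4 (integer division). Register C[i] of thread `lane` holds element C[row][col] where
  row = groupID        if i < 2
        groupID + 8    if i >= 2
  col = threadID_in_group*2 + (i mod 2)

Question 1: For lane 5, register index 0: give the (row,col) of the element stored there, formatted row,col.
L=5→G=5>>2=1, T=5&3=1
[0]→row 1+0=1  col 1·2+0=2

1,2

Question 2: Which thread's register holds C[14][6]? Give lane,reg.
27,2

r=14⇒gr=6,Rb=1  c=6⇒th=3,odd=0
L=6*4+3=27  i=1*2+0=2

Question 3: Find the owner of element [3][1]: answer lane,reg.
r:3=>grp=3,rB=0  c:1=>tig=0,lo=1
L=3*4+0=12  i=0*2+1=1

12,1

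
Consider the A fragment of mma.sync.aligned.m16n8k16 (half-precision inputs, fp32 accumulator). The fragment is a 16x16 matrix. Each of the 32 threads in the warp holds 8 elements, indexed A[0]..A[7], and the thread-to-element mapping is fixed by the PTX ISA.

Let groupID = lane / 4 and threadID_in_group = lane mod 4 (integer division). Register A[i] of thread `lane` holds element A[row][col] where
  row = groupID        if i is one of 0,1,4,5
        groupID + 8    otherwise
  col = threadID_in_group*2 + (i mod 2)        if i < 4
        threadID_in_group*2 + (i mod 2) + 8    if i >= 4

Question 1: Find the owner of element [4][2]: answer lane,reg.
17,0

r:4=>grp=4,rB=0  c:2=>cB=0,tig=1,lo=0
L=4*4+1=17  i=0*4+0*2+0=0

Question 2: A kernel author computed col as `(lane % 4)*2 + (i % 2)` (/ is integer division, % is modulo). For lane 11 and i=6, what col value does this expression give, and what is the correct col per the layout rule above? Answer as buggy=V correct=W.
`(lane % 4)*2 + (i % 2)`[11,6]=>6
L=11=>grp=11>>2=2, tig=11&3=3
[6]=>row 2+8=10  col 3·2+0+8=14
col: 6 vs 14

buggy=6 correct=14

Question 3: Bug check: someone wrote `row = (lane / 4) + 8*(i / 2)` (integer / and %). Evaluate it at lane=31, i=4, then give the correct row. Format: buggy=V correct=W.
`(lane / 4) + 8*(i / 2)`[31,4]→23
lane 31: G=7 (31/4), T=3 (31%4)
i=4: r=7+0=7, c=3*2+0+8=14
row: 23 vs 7

buggy=23 correct=7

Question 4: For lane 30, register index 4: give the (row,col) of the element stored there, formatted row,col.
7,12

lane 30: gid=7 (30/4), tid=2 (30%4)
i=4: r=7+0=7, c=2*2+0+8=12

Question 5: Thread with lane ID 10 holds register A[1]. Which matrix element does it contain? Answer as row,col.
2,5

lane 10->10/4=2, 10 mod 4=2
i=1  r:2+0->2  c:2·2+1+0->5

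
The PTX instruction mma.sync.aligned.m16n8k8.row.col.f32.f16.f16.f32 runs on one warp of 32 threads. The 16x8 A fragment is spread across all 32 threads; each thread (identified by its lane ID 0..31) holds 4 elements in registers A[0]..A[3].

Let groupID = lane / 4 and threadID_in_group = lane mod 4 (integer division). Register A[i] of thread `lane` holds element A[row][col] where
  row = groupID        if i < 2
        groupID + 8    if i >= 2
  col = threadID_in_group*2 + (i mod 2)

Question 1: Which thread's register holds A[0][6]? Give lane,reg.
3,0

r=0⇒gr=0,Rb=0  c=6⇒th=3,odd=0
L=0*4+3=3  i=0*2+0=0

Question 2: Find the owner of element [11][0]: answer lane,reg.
r=11⇒gr=3,Rb=1  c=0⇒th=0,odd=0
L=3*4+0=12  i=1*2+0=2

12,2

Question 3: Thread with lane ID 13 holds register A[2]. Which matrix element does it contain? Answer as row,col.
11,2

lane 13: g=3 (13/4), t=1 (13%4)
i=2: r=3+8=11, c=1*2+0=2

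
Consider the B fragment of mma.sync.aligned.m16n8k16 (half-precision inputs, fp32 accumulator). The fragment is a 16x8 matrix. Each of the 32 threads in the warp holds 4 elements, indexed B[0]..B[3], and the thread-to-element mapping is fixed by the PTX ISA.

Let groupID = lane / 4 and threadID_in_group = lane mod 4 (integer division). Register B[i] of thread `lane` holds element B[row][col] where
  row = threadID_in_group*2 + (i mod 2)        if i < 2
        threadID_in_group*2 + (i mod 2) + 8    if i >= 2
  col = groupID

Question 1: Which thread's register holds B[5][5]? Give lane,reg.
c: 5->gid=5  r: 5->r8=0,tid=2,i&1=1
L=5*4+2=22  i=0*2+1=1

22,1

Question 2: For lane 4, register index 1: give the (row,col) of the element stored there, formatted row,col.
1,1

L=4->g=4>>2=1, t=4&3=0
[1]->row 0·2+1+0=1  col g=1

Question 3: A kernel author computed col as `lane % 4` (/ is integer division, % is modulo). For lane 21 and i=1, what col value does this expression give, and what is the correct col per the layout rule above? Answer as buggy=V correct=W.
buggy=1 correct=5

`lane % 4`[21,1]→1
lane 21: G=5 (21/4), T=1 (21%4)
i=1: r=1*2+1+0=3, c=G=5
col: 1 vs 5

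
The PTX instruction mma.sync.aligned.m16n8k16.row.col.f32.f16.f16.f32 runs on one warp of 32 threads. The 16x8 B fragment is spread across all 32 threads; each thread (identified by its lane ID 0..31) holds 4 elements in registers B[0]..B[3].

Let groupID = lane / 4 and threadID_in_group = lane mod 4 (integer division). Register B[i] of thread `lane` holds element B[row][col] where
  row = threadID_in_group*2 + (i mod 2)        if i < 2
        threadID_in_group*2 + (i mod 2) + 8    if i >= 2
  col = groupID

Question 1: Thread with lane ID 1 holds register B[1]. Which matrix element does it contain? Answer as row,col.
3,0

L=1->gid=1>>2=0, tid=1&3=1
[1]->row 1·2+1+0=3  col gid=0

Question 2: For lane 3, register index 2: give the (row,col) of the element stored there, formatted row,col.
14,0

lane 3: g=0 (3/4), t=3 (3%4)
i=2: r=3*2+0+8=14, c=g=0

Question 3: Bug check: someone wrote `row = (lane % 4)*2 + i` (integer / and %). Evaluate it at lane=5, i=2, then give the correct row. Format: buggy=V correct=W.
`(lane % 4)*2 + i`[5,2]->4
L=5->gid=5>>2=1, tid=5&3=1
[2]->row 1·2+0+8=10  col gid=1
row: 4 vs 10

buggy=4 correct=10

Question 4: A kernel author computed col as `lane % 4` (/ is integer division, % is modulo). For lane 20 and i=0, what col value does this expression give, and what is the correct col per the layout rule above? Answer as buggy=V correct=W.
buggy=0 correct=5

`lane % 4`[20,0]->0
20: g=5,t=0
[0] (0*2+0+0,5) = (0,5)
col: 0 vs 5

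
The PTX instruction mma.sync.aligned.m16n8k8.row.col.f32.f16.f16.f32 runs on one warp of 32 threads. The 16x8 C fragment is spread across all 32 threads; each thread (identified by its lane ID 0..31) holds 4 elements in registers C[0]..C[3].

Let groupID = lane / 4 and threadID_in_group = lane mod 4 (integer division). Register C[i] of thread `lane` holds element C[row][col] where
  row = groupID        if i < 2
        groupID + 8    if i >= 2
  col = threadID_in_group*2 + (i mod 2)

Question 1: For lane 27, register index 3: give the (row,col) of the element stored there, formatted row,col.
14,7

lane 27->27/4=6, 27 mod 4=3
i=3  r:6+8->14  c:2·3+1->7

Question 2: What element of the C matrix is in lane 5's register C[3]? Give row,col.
L=5=>grp=5>>2=1, tig=5&3=1
[3]=>row 1+8=9  col 1·2+1=3

9,3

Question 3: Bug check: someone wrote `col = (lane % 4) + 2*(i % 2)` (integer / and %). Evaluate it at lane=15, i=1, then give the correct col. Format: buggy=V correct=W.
buggy=5 correct=7

`(lane % 4) + 2*(i % 2)`[15,1]→5
lane 15: G=3 (15/4), T=3 (15%4)
i=1: r=3+0=3, c=3*2+1=7
col: 5 vs 7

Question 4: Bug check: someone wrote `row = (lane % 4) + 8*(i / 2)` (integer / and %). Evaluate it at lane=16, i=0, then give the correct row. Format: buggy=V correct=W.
buggy=0 correct=4

`(lane % 4) + 8*(i / 2)`[16,0]=>0
L=16=>grp=16>>2=4, tig=16&3=0
[0]=>row 4+0=4  col 0·2+0=0
row: 0 vs 4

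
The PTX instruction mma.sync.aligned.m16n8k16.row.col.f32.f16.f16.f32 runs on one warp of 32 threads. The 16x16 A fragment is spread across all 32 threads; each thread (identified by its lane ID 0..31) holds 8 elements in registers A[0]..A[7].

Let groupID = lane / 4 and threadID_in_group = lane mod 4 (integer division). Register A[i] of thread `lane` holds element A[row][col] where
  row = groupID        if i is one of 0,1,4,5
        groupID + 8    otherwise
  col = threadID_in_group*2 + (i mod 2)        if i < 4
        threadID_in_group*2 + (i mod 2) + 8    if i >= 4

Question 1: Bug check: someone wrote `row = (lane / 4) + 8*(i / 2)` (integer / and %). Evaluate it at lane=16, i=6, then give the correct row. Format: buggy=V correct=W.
buggy=28 correct=12

`(lane / 4) + 8*(i / 2)`[16,6]=>28
lane 16: grp=4 (16/4), tig=0 (16%4)
i=6: r=4+8=12, c=0*2+0+8=8
row: 28 vs 12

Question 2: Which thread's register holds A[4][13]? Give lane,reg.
18,5

r: 4->gid=4,r8=0  c: 13->c8=1,tid=2,i&1=1
L=4*4+2=18  i=1*4+0*2+1=5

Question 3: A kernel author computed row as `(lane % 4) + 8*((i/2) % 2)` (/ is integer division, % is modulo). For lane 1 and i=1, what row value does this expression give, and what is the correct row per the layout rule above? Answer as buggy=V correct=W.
`(lane % 4) + 8*((i/2) % 2)`[1,1]=>1
lane 1=>1/4=0, 1 mod 4=1
i=1  r:0+0=>0  c:2·1+1+0=>3
row: 1 vs 0

buggy=1 correct=0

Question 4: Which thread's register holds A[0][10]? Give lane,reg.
r=0⇒gr=0,Rb=0  c=10⇒Cb=1,th=1,odd=0
L=0*4+1=1  i=1*4+0*2+0=4

1,4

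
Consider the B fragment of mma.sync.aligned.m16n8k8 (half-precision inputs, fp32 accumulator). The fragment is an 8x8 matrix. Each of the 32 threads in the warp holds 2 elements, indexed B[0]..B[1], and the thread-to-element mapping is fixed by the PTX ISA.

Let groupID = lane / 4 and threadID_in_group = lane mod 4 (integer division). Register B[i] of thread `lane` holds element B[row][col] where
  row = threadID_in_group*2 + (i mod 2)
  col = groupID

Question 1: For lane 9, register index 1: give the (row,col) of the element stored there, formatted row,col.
lane 9: gid=2 (9/4), tid=1 (9%4)
i=1: r=1*2+1=3, c=gid=2

3,2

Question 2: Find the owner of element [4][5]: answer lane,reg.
c: 5->gid=5  r: 4->tid=2,i&1=0
L=5*4+2=22  i=0=0

22,0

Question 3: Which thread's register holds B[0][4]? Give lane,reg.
c: 4->gid=4  r: 0->tid=0,i&1=0
L=4*4+0=16  i=0=0

16,0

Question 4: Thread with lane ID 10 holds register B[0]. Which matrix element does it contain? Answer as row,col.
4,2

lane 10→10/4=2, 10 mod 4=2
i=0  r:2·2+0→4  c:2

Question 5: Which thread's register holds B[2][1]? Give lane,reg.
c=1→G=1  r=2→T=1,p=0
L=1*4+1=5  i=0=0

5,0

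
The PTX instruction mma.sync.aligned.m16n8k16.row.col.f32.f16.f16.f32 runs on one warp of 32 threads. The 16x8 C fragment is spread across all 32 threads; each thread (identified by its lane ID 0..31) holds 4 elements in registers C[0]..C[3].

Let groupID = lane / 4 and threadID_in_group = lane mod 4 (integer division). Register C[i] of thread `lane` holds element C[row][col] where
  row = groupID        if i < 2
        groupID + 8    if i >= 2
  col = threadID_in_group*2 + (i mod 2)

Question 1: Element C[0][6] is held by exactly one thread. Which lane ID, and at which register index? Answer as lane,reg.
r: 0->gid=0,r8=0  c: 6->tid=3,i&1=0
L=0*4+3=3  i=0*2+0=0

3,0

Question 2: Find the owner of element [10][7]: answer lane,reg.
11,3

r=10→G=2,rhi=1  c=7→T=3,p=1
L=2*4+3=11  i=1*2+1=3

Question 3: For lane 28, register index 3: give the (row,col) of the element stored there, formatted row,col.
lane 28: gid=7 (28/4), tid=0 (28%4)
i=3: r=7+8=15, c=0*2+1=1

15,1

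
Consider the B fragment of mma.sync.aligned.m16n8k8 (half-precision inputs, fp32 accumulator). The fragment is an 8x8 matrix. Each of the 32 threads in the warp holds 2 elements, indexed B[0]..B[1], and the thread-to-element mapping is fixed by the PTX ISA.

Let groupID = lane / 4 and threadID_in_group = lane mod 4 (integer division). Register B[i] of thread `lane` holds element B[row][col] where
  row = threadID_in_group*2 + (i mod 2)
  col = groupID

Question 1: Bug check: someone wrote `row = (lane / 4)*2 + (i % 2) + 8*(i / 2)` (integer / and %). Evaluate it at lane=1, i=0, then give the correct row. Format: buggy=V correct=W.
`(lane / 4)*2 + (i % 2) + 8*(i / 2)`[1,0]->0
1: gid=0,tid=1
[0] (1*2+0,0) = (2,0)
row: 0 vs 2

buggy=0 correct=2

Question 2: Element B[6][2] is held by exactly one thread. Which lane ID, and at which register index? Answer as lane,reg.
11,0

c=2⇒gr=2  r=6⇒th=3,odd=0
L=2*4+3=11  i=0=0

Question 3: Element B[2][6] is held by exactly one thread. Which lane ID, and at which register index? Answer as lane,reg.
c=6->g=6  r=2->t=1,b0=0
L=6*4+1=25  i=0=0

25,0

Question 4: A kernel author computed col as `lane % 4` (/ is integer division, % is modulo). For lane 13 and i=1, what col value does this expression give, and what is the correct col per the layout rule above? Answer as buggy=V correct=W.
buggy=1 correct=3

`lane % 4`[13,1]=>1
L=13=>grp=13>>2=3, tig=13&3=1
[1]=>row 1·2+1=3  col grp=3
col: 1 vs 3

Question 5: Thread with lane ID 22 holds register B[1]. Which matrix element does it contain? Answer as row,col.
5,5

lane 22: gr=5 (22/4), th=2 (22%4)
i=1: r=2*2+1=5, c=gr=5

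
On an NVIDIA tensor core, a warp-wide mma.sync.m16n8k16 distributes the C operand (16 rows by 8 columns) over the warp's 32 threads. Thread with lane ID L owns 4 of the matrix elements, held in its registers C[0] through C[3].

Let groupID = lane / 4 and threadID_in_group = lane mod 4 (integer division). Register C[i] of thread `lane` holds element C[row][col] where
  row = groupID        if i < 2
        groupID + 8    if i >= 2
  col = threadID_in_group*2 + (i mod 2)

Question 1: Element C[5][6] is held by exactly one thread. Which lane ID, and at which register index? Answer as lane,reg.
23,0

r: 5->gid=5,r8=0  c: 6->tid=3,i&1=0
L=5*4+3=23  i=0*2+0=0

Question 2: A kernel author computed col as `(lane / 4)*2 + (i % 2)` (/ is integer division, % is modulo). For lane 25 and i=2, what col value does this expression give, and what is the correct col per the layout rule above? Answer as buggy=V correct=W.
buggy=12 correct=2

`(lane / 4)*2 + (i % 2)`[25,2]⇒12
lane 25: gr=6 (25/4), th=1 (25%4)
i=2: r=6+8=14, c=1*2+0=2
col: 12 vs 2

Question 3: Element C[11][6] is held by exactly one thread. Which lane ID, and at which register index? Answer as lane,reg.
15,2

r:11=>grp=3,rB=1  c:6=>tig=3,lo=0
L=3*4+3=15  i=1*2+0=2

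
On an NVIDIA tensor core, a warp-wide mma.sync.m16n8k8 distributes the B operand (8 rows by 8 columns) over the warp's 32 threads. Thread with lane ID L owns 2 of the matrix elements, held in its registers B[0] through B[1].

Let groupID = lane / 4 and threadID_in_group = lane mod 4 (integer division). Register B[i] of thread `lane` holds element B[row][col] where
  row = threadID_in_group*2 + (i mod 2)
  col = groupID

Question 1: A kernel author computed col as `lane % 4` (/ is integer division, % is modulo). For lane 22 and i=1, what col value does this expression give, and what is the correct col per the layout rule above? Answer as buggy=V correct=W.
`lane % 4`[22,1]->2
L=22->gid=22>>2=5, tid=22&3=2
[1]->row 2·2+1=5  col gid=5
col: 2 vs 5

buggy=2 correct=5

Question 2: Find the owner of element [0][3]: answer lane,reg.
c=3⇒gr=3  r=0⇒th=0,odd=0
L=3*4+0=12  i=0=0

12,0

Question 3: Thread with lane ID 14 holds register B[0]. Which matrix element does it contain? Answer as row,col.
4,3

14: gr=3,th=2
[0] (2*2+0,3) = (4,3)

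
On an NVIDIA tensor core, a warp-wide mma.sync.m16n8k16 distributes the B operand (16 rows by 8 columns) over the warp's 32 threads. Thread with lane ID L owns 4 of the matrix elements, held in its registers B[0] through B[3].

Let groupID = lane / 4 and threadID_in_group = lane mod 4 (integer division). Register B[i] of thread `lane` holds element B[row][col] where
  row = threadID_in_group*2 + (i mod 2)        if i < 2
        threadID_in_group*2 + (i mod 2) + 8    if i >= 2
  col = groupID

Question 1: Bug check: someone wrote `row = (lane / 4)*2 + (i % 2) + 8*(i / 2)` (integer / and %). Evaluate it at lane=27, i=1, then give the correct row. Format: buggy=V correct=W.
buggy=13 correct=7

`(lane / 4)*2 + (i % 2) + 8*(i / 2)`[27,1]→13
lane 27: G=6 (27/4), T=3 (27%4)
i=1: r=3*2+1+0=7, c=G=6
row: 13 vs 7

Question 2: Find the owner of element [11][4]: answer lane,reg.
17,3

c:4=>grp=4  r:11=>rB=1,tig=1,lo=1
L=4*4+1=17  i=1*2+1=3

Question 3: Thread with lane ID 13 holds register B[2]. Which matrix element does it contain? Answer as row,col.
10,3

lane 13->13/4=3, 13 mod 4=1
i=2  r:2·1+0+8->10  c:3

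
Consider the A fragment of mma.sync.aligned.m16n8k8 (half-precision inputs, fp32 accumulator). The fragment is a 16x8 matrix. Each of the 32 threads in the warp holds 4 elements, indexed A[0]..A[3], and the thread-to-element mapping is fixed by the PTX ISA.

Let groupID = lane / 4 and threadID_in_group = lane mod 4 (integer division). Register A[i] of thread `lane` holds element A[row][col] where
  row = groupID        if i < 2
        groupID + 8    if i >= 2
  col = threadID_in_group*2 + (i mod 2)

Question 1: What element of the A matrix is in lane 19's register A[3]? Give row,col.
lane 19: gr=4 (19/4), th=3 (19%4)
i=3: r=4+8=12, c=3*2+1=7

12,7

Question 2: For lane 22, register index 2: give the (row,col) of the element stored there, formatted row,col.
22: gr=5,th=2
[2] (5+8,2*2+0) = (13,4)

13,4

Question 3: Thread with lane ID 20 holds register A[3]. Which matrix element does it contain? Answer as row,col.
13,1

lane 20: G=5 (20/4), T=0 (20%4)
i=3: r=5+8=13, c=0*2+1=1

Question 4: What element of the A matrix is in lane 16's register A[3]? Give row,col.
12,1

L=16→G=16>>2=4, T=16&3=0
[3]→row 4+8=12  col 0·2+1=1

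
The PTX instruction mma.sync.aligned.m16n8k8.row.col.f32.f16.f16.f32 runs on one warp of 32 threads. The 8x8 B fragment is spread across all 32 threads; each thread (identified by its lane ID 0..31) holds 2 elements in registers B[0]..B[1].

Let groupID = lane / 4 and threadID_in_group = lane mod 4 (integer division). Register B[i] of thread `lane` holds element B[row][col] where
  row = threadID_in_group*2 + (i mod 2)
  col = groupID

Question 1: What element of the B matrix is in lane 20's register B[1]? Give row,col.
1,5

lane 20->20/4=5, 20 mod 4=0
i=1  r:2·0+1->1  c:5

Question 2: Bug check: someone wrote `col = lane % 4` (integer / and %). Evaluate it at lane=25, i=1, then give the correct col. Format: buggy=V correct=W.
`lane % 4`[25,1]=>1
L=25=>grp=25>>2=6, tig=25&3=1
[1]=>row 1·2+1=3  col grp=6
col: 1 vs 6

buggy=1 correct=6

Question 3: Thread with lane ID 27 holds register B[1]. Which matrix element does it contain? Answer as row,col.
L=27->g=27>>2=6, t=27&3=3
[1]->row 3·2+1=7  col g=6

7,6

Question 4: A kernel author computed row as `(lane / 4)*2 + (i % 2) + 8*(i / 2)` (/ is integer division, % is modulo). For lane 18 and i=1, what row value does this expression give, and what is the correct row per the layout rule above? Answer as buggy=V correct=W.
`(lane / 4)*2 + (i % 2) + 8*(i / 2)`[18,1]=>9
lane 18: grp=4 (18/4), tig=2 (18%4)
i=1: r=2*2+1=5, c=grp=4
row: 9 vs 5

buggy=9 correct=5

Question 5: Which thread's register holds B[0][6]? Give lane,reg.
24,0

c=6→G=6  r=0→T=0,p=0
L=6*4+0=24  i=0=0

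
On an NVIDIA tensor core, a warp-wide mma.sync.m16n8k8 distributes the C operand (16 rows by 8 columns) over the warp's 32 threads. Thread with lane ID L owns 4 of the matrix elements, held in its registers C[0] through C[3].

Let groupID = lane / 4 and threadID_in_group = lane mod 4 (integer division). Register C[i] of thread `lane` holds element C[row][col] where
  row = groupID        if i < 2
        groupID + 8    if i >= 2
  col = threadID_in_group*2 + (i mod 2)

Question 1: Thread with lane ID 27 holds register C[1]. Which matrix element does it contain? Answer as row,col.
L=27->g=27>>2=6, t=27&3=3
[1]->row 6+0=6  col 3·2+1=7

6,7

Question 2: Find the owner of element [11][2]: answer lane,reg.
13,2

r: 11->gid=3,r8=1  c: 2->tid=1,i&1=0
L=3*4+1=13  i=1*2+0=2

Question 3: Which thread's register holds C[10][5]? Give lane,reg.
r: 10->gid=2,r8=1  c: 5->tid=2,i&1=1
L=2*4+2=10  i=1*2+1=3

10,3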